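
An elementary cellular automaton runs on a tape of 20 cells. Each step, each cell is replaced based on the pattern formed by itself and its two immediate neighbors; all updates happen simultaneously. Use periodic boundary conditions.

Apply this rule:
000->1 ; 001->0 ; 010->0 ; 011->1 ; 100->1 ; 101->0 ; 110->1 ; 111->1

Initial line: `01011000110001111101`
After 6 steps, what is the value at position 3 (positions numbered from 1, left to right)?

00011110111101111100
11011110111101111111
11011110111101111111  (fixed point — unchanged through step 6)
position 3 holds 0

0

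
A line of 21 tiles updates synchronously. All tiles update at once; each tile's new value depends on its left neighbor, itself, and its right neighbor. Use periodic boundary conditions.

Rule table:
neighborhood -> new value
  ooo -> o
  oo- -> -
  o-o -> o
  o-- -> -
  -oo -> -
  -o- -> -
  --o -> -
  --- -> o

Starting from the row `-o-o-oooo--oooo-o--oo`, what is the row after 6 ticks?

oooo--o--oo---------o

o-o-o-oo----oo-o-----
-o-o-o---oo---o--ooo-
--o-o--o----o-----o--
o--o-----oo---ooo---o
-----ooo----o--o--o--
oooo--o--oo---------o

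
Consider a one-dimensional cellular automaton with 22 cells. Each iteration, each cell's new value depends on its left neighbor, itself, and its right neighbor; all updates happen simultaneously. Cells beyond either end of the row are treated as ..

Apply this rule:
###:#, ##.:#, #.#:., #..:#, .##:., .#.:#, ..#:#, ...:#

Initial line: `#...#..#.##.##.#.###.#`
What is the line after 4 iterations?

iteration 1: ########..#..#.#..##.#
iteration 2: .#############.###.#.#
iteration 3: #.############..##.#.#
iteration 4: #..#############.#.#.#

#..#############.#.#.#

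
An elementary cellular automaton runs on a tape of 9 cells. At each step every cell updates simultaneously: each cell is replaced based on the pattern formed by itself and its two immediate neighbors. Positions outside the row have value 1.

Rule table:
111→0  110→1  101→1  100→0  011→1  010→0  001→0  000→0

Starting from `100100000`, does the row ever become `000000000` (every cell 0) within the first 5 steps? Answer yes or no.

100000000
100000000  (fixed point — unchanged through step 5)
step 5 is 100000000, still not uniform 0

no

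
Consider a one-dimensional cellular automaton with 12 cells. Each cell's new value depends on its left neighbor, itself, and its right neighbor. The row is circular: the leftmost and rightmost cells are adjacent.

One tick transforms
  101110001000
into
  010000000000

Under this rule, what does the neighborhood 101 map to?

At position 1 the neighborhood is 101; the next row has 1 there.

1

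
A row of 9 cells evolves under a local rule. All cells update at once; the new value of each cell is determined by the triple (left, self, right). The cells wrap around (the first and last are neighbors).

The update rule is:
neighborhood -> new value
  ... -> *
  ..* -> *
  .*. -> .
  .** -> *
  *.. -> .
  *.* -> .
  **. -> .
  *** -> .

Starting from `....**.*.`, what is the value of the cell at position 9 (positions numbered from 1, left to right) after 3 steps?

step 1: *****....
step 2: *.....***
step 3: ..*****..
position 9 holds .

.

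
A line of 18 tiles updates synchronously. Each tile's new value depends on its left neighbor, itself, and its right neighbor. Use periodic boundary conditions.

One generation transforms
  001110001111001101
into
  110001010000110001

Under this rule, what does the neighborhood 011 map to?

At position 2 the neighborhood is 011; the next row has 0 there.

0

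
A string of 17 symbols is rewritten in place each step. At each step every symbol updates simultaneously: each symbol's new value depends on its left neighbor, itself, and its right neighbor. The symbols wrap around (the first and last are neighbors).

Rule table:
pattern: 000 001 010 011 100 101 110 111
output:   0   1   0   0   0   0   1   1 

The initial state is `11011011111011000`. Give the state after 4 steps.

01001001111001001
00010010111010010
00100100011000100
01001000101001000

01001000101001000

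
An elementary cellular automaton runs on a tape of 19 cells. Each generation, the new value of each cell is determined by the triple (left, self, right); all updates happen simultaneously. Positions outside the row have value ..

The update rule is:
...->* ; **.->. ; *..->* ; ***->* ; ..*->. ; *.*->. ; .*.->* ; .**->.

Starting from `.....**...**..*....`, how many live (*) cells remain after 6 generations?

6

generation 1: ****...**...*.*****
generation 2: .**.**...**.*..***.
generation 3: ......**....**..*.*
generation 4: *****...***...*.*.*
generation 5: .***.**..*.**.*.*.*
generation 6: ..*....*.*....*.*.*
count of *: 6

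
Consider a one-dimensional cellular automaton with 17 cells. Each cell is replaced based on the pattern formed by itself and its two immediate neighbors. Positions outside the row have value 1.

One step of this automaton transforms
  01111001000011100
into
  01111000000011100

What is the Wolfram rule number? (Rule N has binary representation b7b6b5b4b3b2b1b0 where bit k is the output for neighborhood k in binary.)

position 2: 111 → 1  (bit 7 = 1)
position 4: 110 → 1  (bit 6 = 1)
position 0: 101 → 0  (bit 5 = 0)
position 5: 100 → 0  (bit 4 = 0)
position 1: 011 → 1  (bit 3 = 1)
position 7: 010 → 0  (bit 2 = 0)
position 6: 001 → 0  (bit 1 = 0)
position 9: 000 → 0  (bit 0 = 0)
bits b7..b0 = 11001000 = 200

200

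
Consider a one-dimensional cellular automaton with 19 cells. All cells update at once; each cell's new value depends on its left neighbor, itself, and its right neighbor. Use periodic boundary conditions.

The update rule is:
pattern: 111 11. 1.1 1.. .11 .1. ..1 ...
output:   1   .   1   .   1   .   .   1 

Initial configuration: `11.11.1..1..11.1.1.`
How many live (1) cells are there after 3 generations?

9

generation 1: 1.11.1......1.1.1.1
generation 2: .11.1..1111..1.1.11
generation 3: 11.1...111....1.11.
count of 1: 9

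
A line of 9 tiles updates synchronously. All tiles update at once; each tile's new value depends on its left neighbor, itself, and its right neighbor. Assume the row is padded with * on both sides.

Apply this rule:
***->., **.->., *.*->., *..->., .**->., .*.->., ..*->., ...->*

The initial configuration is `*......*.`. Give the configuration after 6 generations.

..****...
.......*.
.*****...
.......*.  (repeats generation 2; period 2)
generation 6: .......*.

.......*.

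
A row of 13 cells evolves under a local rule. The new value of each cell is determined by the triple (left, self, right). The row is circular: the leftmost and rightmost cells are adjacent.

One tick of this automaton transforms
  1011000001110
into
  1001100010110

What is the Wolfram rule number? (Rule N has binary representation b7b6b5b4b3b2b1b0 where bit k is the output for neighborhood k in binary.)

214

position 10: 111 → 1  (bit 7 = 1)
position 3: 110 → 1  (bit 6 = 1)
position 1: 101 → 0  (bit 5 = 0)
position 4: 100 → 1  (bit 4 = 1)
position 2: 011 → 0  (bit 3 = 0)
position 0: 010 → 1  (bit 2 = 1)
position 8: 001 → 1  (bit 1 = 1)
position 5: 000 → 0  (bit 0 = 0)
bits b7..b0 = 11010110 = 214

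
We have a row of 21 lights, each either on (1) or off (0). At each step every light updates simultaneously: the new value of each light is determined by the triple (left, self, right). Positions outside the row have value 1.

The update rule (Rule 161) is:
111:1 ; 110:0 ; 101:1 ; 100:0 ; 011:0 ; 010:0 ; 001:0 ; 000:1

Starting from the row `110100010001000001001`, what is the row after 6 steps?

101001000100011100000
010000010001001001110
100111000100000000101
000010010001111110010
011000000100111100001
100011110000011001100

100011110000011001100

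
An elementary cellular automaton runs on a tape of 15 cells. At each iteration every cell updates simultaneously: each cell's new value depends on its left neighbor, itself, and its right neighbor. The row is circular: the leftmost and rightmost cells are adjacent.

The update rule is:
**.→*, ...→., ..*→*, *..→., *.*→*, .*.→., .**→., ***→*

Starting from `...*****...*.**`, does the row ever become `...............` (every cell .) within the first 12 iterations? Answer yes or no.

..*.****..*.*.*
.*.*.***.*.*.*.
*.*.*.***.*.*..
.*.*.*.***.*..*
*.*.*.*.***..*.
.*.*.*.*.**.*.*
*.*.*.*.*.**.*.
.*.*.*.*.*.**.*
*.*.*.*.*.*.**.
.*.*.*.*.*.*.**
*.*.*.*.*.*.*.*
**.*.*.*.*.*.*.
iteration 12 is **.*.*.*.*.*.*., still not uniform .

no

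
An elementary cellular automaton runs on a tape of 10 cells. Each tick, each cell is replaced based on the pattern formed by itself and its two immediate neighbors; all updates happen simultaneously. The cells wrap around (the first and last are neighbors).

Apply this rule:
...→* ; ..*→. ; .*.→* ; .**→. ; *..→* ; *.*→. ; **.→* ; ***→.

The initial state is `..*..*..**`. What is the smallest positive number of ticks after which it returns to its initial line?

tick 1: *.**.**..*
tick 2: *..*..**..
tick 3: **.**..**.
tick 4: .*..**..*.
tick 5: .**..**.**
tick 6: ..**..*..*
tick 7: *..**.**.*
tick 8: **..*..*..
tick 9: .**.**.**.
tick 10: ..*..*..**

10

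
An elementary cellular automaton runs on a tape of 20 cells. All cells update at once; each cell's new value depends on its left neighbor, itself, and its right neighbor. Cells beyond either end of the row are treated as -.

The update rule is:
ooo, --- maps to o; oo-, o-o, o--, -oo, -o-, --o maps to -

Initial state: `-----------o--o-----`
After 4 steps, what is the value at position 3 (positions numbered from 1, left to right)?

-

step 1: oooooooooo------oooo
step 2: -oooooooo--oooo--oo-
step 3: --oooooo----oo------
step 4: o--oooo--oo----ooooo
position 3 holds -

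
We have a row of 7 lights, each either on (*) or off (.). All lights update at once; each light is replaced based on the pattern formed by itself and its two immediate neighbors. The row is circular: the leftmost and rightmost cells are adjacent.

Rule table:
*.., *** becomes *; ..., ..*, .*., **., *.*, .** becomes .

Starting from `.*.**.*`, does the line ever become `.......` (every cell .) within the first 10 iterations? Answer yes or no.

yes

.......
all cells are . at iteration 1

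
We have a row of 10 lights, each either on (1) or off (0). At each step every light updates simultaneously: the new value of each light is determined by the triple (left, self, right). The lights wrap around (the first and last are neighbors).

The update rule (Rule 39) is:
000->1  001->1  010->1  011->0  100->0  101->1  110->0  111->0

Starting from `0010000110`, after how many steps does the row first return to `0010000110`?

1110111000
0001000011
0111011100
1000100001
0011101110
1100010000
0001110111
0110001000
1000111011
0011000100
1100011101
0001100010
1110001110
0000110001
0111000111
1000011000
1011100011
0100001100
1101110001
0010000110

20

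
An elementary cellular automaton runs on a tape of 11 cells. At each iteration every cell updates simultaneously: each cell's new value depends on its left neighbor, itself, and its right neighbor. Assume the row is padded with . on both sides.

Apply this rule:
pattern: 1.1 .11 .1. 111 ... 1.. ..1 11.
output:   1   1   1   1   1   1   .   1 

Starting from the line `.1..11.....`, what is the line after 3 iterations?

.1111111111

iteration 1: .11.1111111
iteration 2: .1111111111
iteration 3: .1111111111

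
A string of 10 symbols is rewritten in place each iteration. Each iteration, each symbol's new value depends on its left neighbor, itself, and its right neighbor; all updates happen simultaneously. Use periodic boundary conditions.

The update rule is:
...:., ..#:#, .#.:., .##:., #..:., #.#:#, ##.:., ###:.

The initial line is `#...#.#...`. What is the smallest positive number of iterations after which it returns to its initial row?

iteration 1: ...#.#...#
iteration 2: ..#.#...#.
iteration 3: .#.#...#..
iteration 4: #.#...#...
iteration 5: .#...#...#
iteration 6: #...#...#.
iteration 7: ...#...#.#
iteration 8: ..#...#.#.
iteration 9: .#...#.#..
iteration 10: #...#.#...

10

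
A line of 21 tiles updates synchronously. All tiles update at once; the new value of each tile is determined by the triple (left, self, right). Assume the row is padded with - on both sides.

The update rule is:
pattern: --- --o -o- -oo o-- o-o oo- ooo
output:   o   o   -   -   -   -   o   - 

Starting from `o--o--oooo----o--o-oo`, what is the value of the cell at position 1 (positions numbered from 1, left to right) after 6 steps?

step 1: --o--o---o-ooo--o---o
step 2: oo--o--oo----o-o--oo-
step 3: -o-o--o-o-ooo----o-o-
step 4: o----o------o-ooo----
step 5: --ooo--ooooo----o-ooo
step 6: oo--o-o----o-ooo----o
position 1 holds o

o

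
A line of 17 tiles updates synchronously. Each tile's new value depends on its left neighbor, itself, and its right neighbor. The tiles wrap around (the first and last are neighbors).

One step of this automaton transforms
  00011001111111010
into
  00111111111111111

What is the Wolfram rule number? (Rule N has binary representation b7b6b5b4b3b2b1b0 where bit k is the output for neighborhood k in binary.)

254

position 8: 111 → 1  (bit 7 = 1)
position 4: 110 → 1  (bit 6 = 1)
position 14: 101 → 1  (bit 5 = 1)
position 5: 100 → 1  (bit 4 = 1)
position 3: 011 → 1  (bit 3 = 1)
position 15: 010 → 1  (bit 2 = 1)
position 2: 001 → 1  (bit 1 = 1)
position 0: 000 → 0  (bit 0 = 0)
bits b7..b0 = 11111110 = 254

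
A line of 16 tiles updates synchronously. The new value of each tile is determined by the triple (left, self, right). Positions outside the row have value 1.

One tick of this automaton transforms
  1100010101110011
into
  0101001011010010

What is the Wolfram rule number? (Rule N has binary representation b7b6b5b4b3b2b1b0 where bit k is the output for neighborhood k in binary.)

105

position 0: 111 → 0  (bit 7 = 0)
position 1: 110 → 1  (bit 6 = 1)
position 6: 101 → 1  (bit 5 = 1)
position 2: 100 → 0  (bit 4 = 0)
position 9: 011 → 1  (bit 3 = 1)
position 5: 010 → 0  (bit 2 = 0)
position 4: 001 → 0  (bit 1 = 0)
position 3: 000 → 1  (bit 0 = 1)
bits b7..b0 = 01101001 = 105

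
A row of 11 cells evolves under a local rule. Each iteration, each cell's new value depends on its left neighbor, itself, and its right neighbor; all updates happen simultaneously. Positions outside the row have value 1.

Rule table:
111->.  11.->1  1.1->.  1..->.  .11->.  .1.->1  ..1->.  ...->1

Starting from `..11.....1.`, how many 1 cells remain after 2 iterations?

4

...1.111.1.
.1.1...1.1.
count of 1: 4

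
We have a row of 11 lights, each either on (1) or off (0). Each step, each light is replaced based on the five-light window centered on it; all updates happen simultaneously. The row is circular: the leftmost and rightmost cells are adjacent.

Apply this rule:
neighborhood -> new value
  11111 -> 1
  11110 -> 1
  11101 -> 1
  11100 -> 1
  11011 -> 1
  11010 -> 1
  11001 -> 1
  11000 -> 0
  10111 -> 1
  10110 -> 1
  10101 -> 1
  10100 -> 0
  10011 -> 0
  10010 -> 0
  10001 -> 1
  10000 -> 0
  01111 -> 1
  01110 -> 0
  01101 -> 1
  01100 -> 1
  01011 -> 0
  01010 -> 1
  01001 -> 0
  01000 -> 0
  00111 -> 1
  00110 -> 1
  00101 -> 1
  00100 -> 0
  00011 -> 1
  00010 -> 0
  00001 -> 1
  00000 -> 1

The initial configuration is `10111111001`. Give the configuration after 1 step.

11111111101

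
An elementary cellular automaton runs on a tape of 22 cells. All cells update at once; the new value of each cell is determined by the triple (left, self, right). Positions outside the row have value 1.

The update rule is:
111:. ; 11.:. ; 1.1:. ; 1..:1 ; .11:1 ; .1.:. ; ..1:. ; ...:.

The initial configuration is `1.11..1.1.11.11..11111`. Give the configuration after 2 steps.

..1.1.....1..1.1.1....
1....1.....1......1...

1....1.....1......1...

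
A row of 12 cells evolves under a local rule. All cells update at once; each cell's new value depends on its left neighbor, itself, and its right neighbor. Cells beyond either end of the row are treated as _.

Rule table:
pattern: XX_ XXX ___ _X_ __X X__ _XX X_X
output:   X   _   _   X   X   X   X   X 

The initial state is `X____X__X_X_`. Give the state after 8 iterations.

iteration 1: XX__XXXXXXXX
iteration 2: XXXXX______X
iteration 3: X___XX____XX
iteration 4: XX_XXXX__XXX
iteration 5: XXXX__XXXX_X
iteration 6: X__XXXX__XXX
iteration 7: XXXX__XXXX_X  (repeats iteration 5; period 2)
iteration 8: X__XXXX__XXX

X__XXXX__XXX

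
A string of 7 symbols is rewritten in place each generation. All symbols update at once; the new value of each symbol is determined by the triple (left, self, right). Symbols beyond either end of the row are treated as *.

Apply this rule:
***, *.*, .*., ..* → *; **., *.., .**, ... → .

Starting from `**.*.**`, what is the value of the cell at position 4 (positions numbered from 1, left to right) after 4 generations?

*

*.***.*
.*.*.*.
*******
*******
position 4 holds *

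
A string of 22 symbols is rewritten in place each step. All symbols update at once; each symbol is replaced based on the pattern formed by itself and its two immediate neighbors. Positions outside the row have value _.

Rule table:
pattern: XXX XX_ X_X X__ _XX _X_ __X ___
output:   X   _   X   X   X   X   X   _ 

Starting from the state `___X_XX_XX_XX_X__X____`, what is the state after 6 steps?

X_XX_XX_XXXXXX_XXX_XX_

step 1: __XXXX_XX_XX_XXXXXX___
step 2: _XXXX_XX_XX_XXXXXX_X__
step 3: XXXX_XX_XX_XXXXXX_XXX_
step 4: XXX_XX_XX_XXXXXX_XXX_X
step 5: XX_XX_XX_XXXXXX_XXX_XX
step 6: X_XX_XX_XXXXXX_XXX_XX_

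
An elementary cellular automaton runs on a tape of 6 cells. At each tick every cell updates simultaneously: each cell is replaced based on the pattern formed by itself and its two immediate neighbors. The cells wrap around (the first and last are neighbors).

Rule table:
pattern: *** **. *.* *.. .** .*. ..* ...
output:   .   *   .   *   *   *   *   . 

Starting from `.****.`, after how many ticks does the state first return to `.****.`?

**..**
.****.

2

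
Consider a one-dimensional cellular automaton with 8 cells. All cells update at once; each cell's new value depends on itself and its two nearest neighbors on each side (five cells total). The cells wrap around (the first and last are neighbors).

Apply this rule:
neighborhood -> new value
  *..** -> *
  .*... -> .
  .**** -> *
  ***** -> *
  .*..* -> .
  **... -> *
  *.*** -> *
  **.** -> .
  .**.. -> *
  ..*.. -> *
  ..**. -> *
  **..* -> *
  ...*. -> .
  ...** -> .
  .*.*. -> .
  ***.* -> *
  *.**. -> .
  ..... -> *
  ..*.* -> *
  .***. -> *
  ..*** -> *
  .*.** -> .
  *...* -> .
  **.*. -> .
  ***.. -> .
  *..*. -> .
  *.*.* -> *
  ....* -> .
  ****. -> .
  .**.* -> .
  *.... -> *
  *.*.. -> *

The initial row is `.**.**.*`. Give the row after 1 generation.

.......*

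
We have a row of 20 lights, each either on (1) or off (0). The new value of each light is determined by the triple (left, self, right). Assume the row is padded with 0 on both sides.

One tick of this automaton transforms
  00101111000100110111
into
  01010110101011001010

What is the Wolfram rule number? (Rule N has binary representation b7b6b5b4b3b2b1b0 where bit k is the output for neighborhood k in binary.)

178

position 5: 111 → 1  (bit 7 = 1)
position 7: 110 → 0  (bit 6 = 0)
position 3: 101 → 1  (bit 5 = 1)
position 8: 100 → 1  (bit 4 = 1)
position 4: 011 → 0  (bit 3 = 0)
position 2: 010 → 0  (bit 2 = 0)
position 1: 001 → 1  (bit 1 = 1)
position 0: 000 → 0  (bit 0 = 0)
bits b7..b0 = 10110010 = 178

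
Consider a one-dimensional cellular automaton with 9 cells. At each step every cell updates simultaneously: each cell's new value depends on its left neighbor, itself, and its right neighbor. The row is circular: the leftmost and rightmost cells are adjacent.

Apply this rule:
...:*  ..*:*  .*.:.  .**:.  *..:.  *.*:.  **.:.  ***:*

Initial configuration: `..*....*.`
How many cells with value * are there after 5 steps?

4

**..***..
...*.*..*
.**....*.
*...***..
..**.*..*
count of *: 4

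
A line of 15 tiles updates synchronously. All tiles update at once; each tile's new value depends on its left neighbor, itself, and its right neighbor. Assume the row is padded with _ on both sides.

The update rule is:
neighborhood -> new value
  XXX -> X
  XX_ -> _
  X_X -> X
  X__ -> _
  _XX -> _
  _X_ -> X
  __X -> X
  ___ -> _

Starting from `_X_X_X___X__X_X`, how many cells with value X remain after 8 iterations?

XXXXXX__XX_XXXX
_XXXX__X__X_XX_
X_XX__XX_XXX___
XX___X__X_X____
____XX_XXXX____
___X__X_XX_____
__XX_XXX_______
_X__X_X________
count of X: 3

3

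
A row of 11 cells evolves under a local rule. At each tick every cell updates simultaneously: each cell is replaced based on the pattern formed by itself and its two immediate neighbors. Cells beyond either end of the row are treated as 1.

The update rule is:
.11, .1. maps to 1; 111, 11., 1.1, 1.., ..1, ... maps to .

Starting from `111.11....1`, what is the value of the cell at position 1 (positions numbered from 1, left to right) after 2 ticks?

.

tick 1: ....1.....1
tick 2: ....1.....1
position 1 holds .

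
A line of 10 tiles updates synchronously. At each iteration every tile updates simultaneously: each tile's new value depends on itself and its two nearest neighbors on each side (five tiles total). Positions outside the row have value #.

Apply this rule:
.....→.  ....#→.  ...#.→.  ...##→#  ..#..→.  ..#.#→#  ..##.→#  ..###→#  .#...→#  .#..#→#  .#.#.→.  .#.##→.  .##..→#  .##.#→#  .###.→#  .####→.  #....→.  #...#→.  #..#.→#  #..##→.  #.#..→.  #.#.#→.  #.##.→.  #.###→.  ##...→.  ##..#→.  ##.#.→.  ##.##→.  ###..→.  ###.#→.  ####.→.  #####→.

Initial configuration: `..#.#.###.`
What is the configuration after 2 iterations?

..#.....#.

.##....#..
..#.....#.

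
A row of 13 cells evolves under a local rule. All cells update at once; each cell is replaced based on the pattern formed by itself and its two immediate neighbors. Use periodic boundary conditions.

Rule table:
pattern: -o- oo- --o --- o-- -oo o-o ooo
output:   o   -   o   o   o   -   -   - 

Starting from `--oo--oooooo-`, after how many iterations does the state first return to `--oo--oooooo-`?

oo--oo------o
--oo--oooooo-

2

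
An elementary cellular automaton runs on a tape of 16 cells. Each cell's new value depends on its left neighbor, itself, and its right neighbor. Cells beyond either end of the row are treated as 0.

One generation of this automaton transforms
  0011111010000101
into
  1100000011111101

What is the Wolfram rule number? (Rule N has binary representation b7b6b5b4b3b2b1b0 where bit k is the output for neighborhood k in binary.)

position 3: 111 → 0  (bit 7 = 0)
position 6: 110 → 0  (bit 6 = 0)
position 7: 101 → 0  (bit 5 = 0)
position 9: 100 → 1  (bit 4 = 1)
position 2: 011 → 0  (bit 3 = 0)
position 8: 010 → 1  (bit 2 = 1)
position 1: 001 → 1  (bit 1 = 1)
position 0: 000 → 1  (bit 0 = 1)
bits b7..b0 = 00010111 = 23

23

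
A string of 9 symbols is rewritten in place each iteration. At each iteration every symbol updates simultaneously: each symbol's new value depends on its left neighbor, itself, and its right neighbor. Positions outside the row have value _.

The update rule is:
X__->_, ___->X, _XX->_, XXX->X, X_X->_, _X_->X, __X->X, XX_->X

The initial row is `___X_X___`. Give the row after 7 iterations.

X_XX_X_XX

XXXX_X_XX
_XXX_X__X
X_XX_X_XX
X__X_X__X
X_XX_X_XX  (repeats iteration 3; period 2)
iteration 7: X_XX_X_XX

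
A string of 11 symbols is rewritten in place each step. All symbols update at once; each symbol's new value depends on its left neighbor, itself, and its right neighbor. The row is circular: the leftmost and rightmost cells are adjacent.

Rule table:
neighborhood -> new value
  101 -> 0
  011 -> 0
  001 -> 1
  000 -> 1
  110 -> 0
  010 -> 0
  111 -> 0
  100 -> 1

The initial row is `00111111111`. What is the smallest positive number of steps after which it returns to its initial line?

step 1: 11000000000
step 2: 00111111111

2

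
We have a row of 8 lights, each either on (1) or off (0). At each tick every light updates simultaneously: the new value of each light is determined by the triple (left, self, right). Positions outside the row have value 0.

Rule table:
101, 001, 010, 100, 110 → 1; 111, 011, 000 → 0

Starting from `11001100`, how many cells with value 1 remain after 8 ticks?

tick 1: 01110110
tick 2: 10011011
tick 3: 11101101
tick 4: 00110111
tick 5: 01011001
tick 6: 11101111
tick 7: 00110001
tick 8: 01011011
count of 1: 5

5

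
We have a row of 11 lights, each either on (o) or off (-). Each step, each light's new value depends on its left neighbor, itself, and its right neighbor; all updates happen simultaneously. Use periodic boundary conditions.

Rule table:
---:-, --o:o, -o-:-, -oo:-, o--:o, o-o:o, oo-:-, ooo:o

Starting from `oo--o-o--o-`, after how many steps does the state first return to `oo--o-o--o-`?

--oo-o-oo-o
oo--o-o--o-

2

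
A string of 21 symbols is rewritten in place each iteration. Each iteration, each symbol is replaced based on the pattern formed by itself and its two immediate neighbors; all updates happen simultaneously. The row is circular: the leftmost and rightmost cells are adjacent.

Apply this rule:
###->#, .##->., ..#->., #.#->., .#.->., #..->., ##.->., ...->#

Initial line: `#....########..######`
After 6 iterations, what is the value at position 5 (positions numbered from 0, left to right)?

.

..##..######....#####
.......####..##..###.
######..##........#..
.####......######....
..##..####..####..###
.......##....##....#.
position 5 holds .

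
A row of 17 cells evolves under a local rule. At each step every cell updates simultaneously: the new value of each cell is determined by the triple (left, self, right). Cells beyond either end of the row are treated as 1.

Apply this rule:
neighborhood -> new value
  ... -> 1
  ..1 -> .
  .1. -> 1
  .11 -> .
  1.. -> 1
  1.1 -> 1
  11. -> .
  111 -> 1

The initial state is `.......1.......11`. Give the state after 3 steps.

1111.111.111.111.

111111.1111111..1
11111.1.11111.1..
1111.111.111.111.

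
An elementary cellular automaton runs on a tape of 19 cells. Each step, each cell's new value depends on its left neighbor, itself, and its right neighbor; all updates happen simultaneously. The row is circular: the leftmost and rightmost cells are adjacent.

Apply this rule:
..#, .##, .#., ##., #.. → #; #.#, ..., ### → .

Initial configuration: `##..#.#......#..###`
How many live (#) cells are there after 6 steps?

13

step 1: .####.##....#####..
step 2: ##..#.###..##...##.
step 3: #####.#.######.###.
step 4: #...#.#.#....#.#.#.
step 5: ##.##.#.##..##.#.#.
step 6: ##.##.#.######.#.#.
count of #: 13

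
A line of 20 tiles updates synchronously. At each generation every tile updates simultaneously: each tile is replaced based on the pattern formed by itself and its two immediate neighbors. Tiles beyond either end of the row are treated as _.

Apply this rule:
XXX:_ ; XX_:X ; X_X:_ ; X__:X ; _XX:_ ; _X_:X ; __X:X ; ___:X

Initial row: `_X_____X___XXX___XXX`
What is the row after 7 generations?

XXXXXXXXXXX__XXXX__X
__________XXX___XXXX
XXXXXXXXXX__XXXX___X
_________XXX___XXXXX
XXXXXXXXX__XXXX____X
________XXX___XXXXXX
XXXXXXXX__XXXX_____X

XXXXXXXX__XXXX_____X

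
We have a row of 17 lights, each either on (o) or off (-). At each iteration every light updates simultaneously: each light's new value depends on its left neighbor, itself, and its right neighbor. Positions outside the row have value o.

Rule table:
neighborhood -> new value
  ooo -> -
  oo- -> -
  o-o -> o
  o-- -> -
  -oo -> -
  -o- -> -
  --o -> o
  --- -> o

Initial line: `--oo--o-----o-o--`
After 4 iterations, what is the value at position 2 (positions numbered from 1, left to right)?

iteration 1: -o---o--oooo-o--o
iteration 2: o--oo--o----o--o-
iteration 3: --o---o--ooo--o-o
iteration 4: -o--oo--o----o-o-
position 2 holds o

o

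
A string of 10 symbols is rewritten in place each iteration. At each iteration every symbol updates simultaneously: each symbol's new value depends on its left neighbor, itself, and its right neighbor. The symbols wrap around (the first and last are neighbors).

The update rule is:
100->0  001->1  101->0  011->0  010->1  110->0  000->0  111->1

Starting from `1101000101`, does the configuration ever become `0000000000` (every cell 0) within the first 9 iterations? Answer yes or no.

1001001100
1011010001
0000010010
0000110110
0001000000
0011000000
0100000000
1100000000
0000000001
iteration 9 is 0000000001, still not uniform 0

no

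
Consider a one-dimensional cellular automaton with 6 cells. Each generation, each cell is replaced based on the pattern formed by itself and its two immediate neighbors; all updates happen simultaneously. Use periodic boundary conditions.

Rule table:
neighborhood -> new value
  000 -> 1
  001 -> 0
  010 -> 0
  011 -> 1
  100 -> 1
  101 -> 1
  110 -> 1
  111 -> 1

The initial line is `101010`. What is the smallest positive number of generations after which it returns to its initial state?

2

010101
101010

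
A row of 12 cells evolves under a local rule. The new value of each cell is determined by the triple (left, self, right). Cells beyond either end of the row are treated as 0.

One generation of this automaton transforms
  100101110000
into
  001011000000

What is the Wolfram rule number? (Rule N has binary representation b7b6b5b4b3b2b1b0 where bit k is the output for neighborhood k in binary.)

position 6: 111 → 0  (bit 7 = 0)
position 7: 110 → 0  (bit 6 = 0)
position 4: 101 → 1  (bit 5 = 1)
position 1: 100 → 0  (bit 4 = 0)
position 5: 011 → 1  (bit 3 = 1)
position 0: 010 → 0  (bit 2 = 0)
position 2: 001 → 1  (bit 1 = 1)
position 9: 000 → 0  (bit 0 = 0)
bits b7..b0 = 00101010 = 42

42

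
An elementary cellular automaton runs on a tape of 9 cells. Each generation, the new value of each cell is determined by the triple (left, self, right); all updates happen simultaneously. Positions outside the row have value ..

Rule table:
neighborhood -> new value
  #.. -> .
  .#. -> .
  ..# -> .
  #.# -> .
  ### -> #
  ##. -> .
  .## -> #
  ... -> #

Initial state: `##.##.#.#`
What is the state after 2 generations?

.....####

generation 1: #..#.....
generation 2: .....####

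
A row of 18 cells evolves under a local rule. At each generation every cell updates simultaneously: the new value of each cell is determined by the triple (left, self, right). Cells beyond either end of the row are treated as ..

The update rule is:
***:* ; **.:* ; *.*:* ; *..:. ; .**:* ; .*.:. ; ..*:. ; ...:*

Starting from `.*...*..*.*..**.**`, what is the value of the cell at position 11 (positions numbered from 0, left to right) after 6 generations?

*

...*.....*...*****
**...***...*.*****
**.*.***.*..******
***.*****...******
*********.*.******
**********.*******
position 11 holds *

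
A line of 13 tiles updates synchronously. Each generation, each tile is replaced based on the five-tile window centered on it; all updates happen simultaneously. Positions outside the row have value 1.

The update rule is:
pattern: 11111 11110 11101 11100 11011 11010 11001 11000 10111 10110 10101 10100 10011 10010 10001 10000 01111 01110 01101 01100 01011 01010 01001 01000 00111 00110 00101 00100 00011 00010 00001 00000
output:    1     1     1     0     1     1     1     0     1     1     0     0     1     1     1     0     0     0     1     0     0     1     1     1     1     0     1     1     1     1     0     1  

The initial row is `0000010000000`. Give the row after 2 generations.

generation 1: 0010111011101
generation 2: 1110101110111

1110101110111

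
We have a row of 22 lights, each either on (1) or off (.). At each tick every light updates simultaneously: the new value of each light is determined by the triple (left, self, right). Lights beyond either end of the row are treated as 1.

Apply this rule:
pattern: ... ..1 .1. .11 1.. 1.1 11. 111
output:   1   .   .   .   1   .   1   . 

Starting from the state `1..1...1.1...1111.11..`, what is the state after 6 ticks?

11..11....11....1..11.
.11..1111..1111..1..1.
..11....11....11..1...
1..1111..1111..11..11.
11....11....11..11..1.
.1111..1111..11..11...

.1111..1111..11..11...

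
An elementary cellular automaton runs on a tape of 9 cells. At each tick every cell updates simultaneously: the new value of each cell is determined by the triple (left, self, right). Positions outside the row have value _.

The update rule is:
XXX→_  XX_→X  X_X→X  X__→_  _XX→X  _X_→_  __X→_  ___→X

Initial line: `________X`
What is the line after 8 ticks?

XXXXXXX__
X_____X_X
__XXX__X_
X_X_X____
_X_X__XXX
__X___X_X
X___X__X_
__X______

__X______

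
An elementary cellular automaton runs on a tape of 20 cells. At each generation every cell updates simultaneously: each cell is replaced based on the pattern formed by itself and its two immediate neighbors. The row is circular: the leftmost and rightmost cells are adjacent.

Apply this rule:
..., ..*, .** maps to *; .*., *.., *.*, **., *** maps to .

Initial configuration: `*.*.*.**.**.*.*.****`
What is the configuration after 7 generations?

generation 1: ......*..*......*...
generation 2: ******..*..*****..**
generation 3: .......*..**.....**.
generation 4: *******..**..*****..
generation 5: *.......**..**.....*
generation 6: ..*******..**..*****
generation 7: .**.......**..**....

.**.......**..**....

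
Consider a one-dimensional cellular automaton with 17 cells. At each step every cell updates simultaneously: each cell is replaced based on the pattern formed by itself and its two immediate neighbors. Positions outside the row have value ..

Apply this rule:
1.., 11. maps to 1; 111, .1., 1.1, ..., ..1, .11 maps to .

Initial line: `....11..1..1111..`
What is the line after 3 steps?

.......11..1....1

step 1: .....11..1....11.
step 2: ......11..1....11
step 3: .......11..1....1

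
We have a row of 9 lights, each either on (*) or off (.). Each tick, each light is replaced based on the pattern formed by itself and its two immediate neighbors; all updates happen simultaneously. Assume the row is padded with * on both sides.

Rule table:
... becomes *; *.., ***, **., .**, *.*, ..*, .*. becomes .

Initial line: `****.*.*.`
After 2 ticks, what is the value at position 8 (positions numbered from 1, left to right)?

tick 1: .........
tick 2: .*******.
position 8 holds *

*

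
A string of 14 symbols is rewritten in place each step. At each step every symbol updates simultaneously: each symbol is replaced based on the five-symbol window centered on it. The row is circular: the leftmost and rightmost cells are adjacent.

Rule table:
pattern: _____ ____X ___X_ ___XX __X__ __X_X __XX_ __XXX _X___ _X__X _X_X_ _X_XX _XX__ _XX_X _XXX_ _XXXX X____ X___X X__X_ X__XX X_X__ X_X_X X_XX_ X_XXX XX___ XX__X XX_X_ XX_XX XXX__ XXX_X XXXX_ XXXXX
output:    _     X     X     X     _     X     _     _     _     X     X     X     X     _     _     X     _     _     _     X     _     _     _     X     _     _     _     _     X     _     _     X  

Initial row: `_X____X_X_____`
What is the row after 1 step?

X___XXXX_____X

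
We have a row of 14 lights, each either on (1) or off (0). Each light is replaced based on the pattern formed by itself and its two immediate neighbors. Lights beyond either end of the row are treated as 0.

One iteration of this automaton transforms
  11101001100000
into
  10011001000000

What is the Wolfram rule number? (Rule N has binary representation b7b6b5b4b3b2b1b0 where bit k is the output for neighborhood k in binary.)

position 1: 111 → 0  (bit 7 = 0)
position 2: 110 → 0  (bit 6 = 0)
position 3: 101 → 1  (bit 5 = 1)
position 5: 100 → 0  (bit 4 = 0)
position 0: 011 → 1  (bit 3 = 1)
position 4: 010 → 1  (bit 2 = 1)
position 6: 001 → 0  (bit 1 = 0)
position 10: 000 → 0  (bit 0 = 0)
bits b7..b0 = 00101100 = 44

44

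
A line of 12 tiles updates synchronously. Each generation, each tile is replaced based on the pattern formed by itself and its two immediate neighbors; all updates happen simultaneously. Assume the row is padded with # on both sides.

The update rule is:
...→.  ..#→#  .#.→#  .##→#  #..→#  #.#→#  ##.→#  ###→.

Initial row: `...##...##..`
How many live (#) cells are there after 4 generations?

10

generation 1: #.####.#####
generation 2: ###..###....
generation 3: ..####.##..#
generation 4: ###..#######
count of #: 10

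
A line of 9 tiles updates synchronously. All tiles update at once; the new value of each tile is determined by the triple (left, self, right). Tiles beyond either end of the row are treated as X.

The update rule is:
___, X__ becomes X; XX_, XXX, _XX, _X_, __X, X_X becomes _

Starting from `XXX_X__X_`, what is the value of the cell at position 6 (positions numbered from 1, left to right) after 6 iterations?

X

_____X___
XXXX__XX_
____X____
XXX__XXX_
___X_____
XX__XXXX_
position 6 holds X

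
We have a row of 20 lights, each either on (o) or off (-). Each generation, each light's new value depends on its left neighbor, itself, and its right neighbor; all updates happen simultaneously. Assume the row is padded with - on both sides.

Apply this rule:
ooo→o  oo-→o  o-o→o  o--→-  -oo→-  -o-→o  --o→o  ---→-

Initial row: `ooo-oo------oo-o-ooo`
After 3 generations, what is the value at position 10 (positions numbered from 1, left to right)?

-ooo-o-----o-oooo-oo
o-oooo----ooo-oooo-o
oo-ooo---o-ooo-ooooo
position 10 holds o

o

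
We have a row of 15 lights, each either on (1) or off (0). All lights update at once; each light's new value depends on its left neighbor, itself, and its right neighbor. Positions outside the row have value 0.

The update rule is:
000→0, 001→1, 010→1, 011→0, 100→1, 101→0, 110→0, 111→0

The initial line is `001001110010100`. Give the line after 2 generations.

100001010000001

011110001110110
100001010000001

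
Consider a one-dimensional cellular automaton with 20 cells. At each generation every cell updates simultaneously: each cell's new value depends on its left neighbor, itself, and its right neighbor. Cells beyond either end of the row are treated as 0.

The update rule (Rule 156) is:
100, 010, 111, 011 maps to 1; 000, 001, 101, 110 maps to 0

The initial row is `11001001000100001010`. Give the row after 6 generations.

10101001010101001010

generation 1: 10101101100110001011
generation 2: 10101001010101001010
generation 3: 10101101010101101011
generation 4: 10101001010101001010  (repeats generation 2; period 2)
generation 6: 10101001010101001010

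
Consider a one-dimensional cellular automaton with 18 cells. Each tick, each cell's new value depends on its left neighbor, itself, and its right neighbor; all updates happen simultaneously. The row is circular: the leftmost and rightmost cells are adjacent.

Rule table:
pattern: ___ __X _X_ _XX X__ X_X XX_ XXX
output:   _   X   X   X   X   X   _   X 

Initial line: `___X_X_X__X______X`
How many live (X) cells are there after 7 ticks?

16

X_XXXXXXXXXX____XX
_XXXXXXXXXX_X__XXX
XXXXXXXXXX_XXXXXX_
XXXXXXXXX_XXXXXX_X
XXXXXXXX_XXXXXX_XX
XXXXXXX_XXXXXX_XXX
XXXXXX_XXXXXX_XXXX
count of X: 16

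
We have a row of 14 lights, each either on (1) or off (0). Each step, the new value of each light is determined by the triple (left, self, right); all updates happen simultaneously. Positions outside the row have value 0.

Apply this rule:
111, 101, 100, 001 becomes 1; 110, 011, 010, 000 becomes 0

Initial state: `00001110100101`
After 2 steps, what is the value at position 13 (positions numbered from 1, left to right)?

00010101011010
00101010100101
position 13 holds 0

0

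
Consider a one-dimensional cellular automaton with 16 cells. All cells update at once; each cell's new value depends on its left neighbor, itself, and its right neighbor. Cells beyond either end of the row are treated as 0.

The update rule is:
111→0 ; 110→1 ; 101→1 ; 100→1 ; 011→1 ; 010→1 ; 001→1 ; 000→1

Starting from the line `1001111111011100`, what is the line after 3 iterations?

1111000001110111

iteration 1: 1111000001110111
iteration 2: 1001111111011101
iteration 3: 1111000001110111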